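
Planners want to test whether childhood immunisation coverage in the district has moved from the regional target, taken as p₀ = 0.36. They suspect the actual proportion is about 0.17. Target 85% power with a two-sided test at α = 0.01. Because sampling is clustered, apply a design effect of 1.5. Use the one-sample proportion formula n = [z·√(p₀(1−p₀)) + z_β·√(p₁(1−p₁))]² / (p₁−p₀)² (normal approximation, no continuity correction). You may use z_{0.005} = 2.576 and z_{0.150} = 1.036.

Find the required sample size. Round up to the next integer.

n = 110

n = [z_{α/2}·√(p₀q₀) + z_β·√(p₁q₁)]² / (p₁ − p₀)²
  = [2.576·√(0.36·0.64) + 1.036·√(0.17·0.83)]² / (-0.19)²
  = [2.576·0.4800 + 1.036·0.3756]² / 0.0361
  = [1.6256]² / 0.0361
  = 73.20
Design effect: 1.5 × 73.20 = 109.81.
Round up → n = 110.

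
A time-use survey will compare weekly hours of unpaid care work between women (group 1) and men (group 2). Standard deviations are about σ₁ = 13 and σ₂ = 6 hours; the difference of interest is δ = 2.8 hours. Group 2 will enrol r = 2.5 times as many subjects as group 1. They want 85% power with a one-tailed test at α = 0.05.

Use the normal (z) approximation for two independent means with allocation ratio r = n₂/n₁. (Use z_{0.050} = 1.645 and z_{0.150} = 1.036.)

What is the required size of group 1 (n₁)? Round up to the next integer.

n₁ = (z_α + z_β)² · (σ₁² + σ₂²/r) / δ²
   = (1.645 + 1.036)² · (13² + 6²/2.5) / 2.8²
   = 7.1878 · (169 + 14.4) / 7.84
   = 7.1878 · 183.4 / 7.84
   = 168.14
Round up → n₁ = 169; n₂ = r·n₁ = 2.5 × 169 = 423.

n₁ = 169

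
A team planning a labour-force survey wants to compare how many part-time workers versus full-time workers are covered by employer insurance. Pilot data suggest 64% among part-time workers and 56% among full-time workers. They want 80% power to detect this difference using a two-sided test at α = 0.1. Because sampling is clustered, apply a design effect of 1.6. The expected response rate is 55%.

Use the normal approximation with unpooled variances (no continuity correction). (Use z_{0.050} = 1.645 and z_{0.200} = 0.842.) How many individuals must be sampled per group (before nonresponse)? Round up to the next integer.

n = (z_{α/2} + z_β)² · [p₁(1−p₁) + p₂(1−p₂)] / (p₁ − p₂)²
  = (1.645 + 0.842)² · (0.64·0.36 + 0.56·0.44) / (0.08)²
  = (2.487)² · (0.2304 + 0.2464) / 0.0064
  = 6.1852 · 0.4768 / 0.0064
  = 460.80
Design effect: 1.6 × 460.80 = 737.27.
Adjust for 55% response: 737.27 / 0.55 = 1340.49.
Round up → n = 1341 per group.

n = 1341 per group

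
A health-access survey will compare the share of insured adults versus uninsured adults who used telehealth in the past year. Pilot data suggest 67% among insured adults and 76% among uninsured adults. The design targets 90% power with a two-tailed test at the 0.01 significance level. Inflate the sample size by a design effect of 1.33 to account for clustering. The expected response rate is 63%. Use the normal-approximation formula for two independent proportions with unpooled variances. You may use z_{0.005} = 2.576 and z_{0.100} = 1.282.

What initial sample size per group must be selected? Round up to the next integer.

n = (z_{α/2} + z_β)² · [p₁(1−p₁) + p₂(1−p₂)] / (p₁ − p₂)²
  = (2.576 + 1.282)² · (0.67·0.33 + 0.76·0.24) / (-0.09)²
  = (3.858)² · (0.2211 + 0.1824) / 0.0081
  = 14.8842 · 0.4035 / 0.0081
  = 741.45
Design effect: 1.33 × 741.45 = 986.13.
Adjust for 63% response: 986.13 / 0.63 = 1565.29.
Round up → n = 1566 per group.

n = 1566 per group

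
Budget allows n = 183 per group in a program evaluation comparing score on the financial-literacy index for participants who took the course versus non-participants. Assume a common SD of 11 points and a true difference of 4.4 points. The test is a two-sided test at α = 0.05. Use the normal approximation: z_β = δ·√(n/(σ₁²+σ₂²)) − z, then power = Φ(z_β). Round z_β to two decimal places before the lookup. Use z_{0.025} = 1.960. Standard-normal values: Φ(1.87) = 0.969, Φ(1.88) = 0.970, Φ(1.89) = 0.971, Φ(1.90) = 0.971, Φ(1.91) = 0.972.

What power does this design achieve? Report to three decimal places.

z_β = δ·√(n/(σ₁²+σ₂²)) − z_{α/2}
    = 4.4 · √(183/242) − 1.960
    = 4.4 · 0.86960 − 1.960
    = 3.8262 − 1.960 = 1.8662 → 1.87
Power = Φ(1.87) = 0.969.

Power ≈ 0.969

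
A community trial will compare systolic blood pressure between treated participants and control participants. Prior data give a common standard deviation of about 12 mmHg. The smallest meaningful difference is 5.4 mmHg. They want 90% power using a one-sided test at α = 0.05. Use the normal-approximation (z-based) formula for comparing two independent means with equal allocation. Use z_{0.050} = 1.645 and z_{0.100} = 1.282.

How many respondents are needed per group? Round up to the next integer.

n = (z_α + z_β)² · (σ₁² + σ₂²) / δ²
  = (1.645 + 1.282)² · (2·12² = 288) / 5.4²
  = 8.5673 · 288 / 29.16
  = 84.62
Round up → n = 85 per group.

n = 85 per group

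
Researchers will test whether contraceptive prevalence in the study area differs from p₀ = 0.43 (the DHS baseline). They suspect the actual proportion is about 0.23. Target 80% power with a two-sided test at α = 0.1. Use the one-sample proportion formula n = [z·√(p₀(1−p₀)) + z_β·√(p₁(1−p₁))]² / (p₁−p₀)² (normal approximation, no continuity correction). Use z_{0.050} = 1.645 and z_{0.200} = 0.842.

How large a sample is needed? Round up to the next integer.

n = [z_{α/2}·√(p₀q₀) + z_β·√(p₁q₁)]² / (p₁ − p₀)²
  = [1.645·√(0.43·0.57) + 0.842·√(0.23·0.77)]² / (-0.20)²
  = [1.645·0.4951 + 0.842·0.4208]² / 0.0400
  = [1.1687]² / 0.0400
  = 34.15
Round up → n = 35.

n = 35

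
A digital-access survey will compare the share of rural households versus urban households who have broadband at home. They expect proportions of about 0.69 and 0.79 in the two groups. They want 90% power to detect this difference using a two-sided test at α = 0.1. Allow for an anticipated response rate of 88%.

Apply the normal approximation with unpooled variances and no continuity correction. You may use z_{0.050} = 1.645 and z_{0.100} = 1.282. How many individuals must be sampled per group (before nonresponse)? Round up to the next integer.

n = 370 per group

n = (z_{α/2} + z_β)² · [p₁(1−p₁) + p₂(1−p₂)] / (p₁ − p₂)²
  = (1.645 + 1.282)² · (0.69·0.31 + 0.79·0.21) / (-0.10)²
  = (2.927)² · (0.2139 + 0.1659) / 0.0100
  = 8.5673 · 0.3798 / 0.0100
  = 325.39
Adjust for 88% response: 325.39 / 0.88 = 369.76.
Round up → n = 370 per group.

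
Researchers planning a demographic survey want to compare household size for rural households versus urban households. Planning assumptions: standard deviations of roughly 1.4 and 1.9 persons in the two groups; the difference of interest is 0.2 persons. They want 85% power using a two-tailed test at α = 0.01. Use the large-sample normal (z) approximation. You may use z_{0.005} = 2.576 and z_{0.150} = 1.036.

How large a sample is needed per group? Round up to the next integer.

n = (z_{α/2} + z_β)² · (σ₁² + σ₂²) / δ²
  = (2.576 + 1.036)² · (1.4² + 1.9² = 5.57) / 0.2²
  = 13.0465 · 5.57 / 0.04
  = 1816.73
Round up → n = 1817 per group.

n = 1817 per group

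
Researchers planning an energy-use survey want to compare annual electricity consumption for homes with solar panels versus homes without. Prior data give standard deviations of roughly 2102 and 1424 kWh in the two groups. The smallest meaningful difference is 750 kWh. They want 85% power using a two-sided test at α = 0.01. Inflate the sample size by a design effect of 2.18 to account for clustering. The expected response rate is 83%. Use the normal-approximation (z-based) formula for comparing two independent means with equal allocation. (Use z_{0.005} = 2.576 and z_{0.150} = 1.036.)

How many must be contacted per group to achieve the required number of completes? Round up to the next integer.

n = 393 per group

n = (z_{α/2} + z_β)² · (σ₁² + σ₂²) / δ²
  = (2.576 + 1.036)² · (2102² + 1424² = 6446180) / 750²
  = 13.0465 · 6446180 / 562500
  = 149.51
Design effect: 2.18 × 149.51 = 325.94.
Adjust for 83% response: 325.94 / 0.83 = 392.69.
Round up → n = 393 per group.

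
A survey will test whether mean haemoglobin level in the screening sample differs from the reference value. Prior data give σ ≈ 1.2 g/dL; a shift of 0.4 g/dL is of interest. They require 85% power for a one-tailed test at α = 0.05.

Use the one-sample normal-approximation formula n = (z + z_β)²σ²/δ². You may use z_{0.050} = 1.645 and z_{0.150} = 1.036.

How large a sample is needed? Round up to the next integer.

n = 65

n = (z_α + z_β)² · σ² / δ²
  = (1.645 + 1.036)² · 1.2² / 0.4²
  = 7.1878 · 1.44 / 0.16
  = 64.69
Round up → n = 65.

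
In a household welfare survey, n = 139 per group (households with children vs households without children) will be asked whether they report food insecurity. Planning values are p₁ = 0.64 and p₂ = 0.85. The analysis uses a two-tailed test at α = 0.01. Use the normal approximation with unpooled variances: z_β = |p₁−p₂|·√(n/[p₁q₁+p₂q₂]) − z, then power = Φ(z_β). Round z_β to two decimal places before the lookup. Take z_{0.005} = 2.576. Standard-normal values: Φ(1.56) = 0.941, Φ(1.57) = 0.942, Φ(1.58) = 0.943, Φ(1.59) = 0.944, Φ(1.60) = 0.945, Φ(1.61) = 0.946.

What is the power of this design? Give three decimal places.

z_β = |p₁−p₂|·√(n/[p₁q₁+p₂q₂]) − z_{α/2}
    = 0.21 · √(139/0.3579) − 2.576
    = 0.21 · 19.7073 − 2.576
    = 4.1385 − 2.576 = 1.5625 → 1.56
Power = Φ(1.56) = 0.941.

Power ≈ 0.941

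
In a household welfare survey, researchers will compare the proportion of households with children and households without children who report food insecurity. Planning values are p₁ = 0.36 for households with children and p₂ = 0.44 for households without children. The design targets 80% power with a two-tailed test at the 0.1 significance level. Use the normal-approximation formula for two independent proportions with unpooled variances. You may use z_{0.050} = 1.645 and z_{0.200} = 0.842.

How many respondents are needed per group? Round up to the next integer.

n = 461 per group

n = (z_{α/2} + z_β)² · [p₁(1−p₁) + p₂(1−p₂)] / (p₁ − p₂)²
  = (1.645 + 0.842)² · (0.36·0.64 + 0.44·0.56) / (-0.08)²
  = (2.487)² · (0.2304 + 0.2464) / 0.0064
  = 6.1852 · 0.4768 / 0.0064
  = 460.80
Round up → n = 461 per group.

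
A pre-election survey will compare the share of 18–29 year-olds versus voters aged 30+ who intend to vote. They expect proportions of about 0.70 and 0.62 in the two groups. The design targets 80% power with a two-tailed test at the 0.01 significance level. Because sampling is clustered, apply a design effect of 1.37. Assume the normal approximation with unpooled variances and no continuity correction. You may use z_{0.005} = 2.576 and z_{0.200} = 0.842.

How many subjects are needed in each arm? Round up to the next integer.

n = (z_{α/2} + z_β)² · [p₁(1−p₁) + p₂(1−p₂)] / (p₁ − p₂)²
  = (2.576 + 0.842)² · (0.70·0.30 + 0.62·0.38) / (0.08)²
  = (3.418)² · (0.2100 + 0.2356) / 0.0064
  = 11.6827 · 0.4456 / 0.0064
  = 813.41
Design effect: 1.37 × 813.41 = 1114.37.
Round up → n = 1115 per group.

n = 1115 per group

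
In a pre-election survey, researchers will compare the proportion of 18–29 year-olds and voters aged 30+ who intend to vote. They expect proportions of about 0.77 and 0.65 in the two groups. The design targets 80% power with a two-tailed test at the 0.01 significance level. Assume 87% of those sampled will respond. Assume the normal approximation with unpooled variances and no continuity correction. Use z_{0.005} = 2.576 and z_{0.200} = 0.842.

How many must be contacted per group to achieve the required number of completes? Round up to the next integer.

n = 378 per group

n = (z_{α/2} + z_β)² · [p₁(1−p₁) + p₂(1−p₂)] / (p₁ − p₂)²
  = (2.576 + 0.842)² · (0.77·0.23 + 0.65·0.35) / (0.12)²
  = (3.418)² · (0.1771 + 0.2275) / 0.0144
  = 11.6827 · 0.4046 / 0.0144
  = 328.25
Adjust for 87% response: 328.25 / 0.87 = 377.30.
Round up → n = 378 per group.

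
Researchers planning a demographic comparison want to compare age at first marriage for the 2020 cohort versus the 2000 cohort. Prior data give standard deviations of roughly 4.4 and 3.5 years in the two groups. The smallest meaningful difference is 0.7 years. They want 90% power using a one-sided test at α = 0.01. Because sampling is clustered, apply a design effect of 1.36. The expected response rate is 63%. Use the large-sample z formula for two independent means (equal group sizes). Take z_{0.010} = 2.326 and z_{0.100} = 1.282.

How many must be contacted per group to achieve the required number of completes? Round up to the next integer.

n = (z_α + z_β)² · (σ₁² + σ₂²) / δ²
  = (2.326 + 1.282)² · (4.4² + 3.5² = 31.61) / 0.7²
  = 13.0177 · 31.61 / 0.49
  = 839.77
Design effect: 1.36 × 839.77 = 1142.09.
Adjust for 63% response: 1142.09 / 0.63 = 1812.84.
Round up → n = 1813 per group.

n = 1813 per group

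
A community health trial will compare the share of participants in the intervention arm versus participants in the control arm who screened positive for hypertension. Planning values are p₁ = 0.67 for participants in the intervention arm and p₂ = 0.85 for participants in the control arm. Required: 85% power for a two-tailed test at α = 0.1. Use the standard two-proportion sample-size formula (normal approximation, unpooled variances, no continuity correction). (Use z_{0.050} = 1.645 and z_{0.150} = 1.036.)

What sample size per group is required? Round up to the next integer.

n = (z_{α/2} + z_β)² · [p₁(1−p₁) + p₂(1−p₂)] / (p₁ − p₂)²
  = (1.645 + 1.036)² · (0.67·0.33 + 0.85·0.15) / (-0.18)²
  = (2.681)² · (0.2211 + 0.1275) / 0.0324
  = 7.1878 · 0.3486 / 0.0324
  = 77.33
Round up → n = 78 per group.

n = 78 per group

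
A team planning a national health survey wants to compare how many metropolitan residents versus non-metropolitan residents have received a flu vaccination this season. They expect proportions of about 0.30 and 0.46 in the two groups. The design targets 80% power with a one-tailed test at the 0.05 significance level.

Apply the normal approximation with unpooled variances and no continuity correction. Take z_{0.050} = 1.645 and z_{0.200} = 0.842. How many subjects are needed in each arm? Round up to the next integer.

n = 111 per group

n = (z_α + z_β)² · [p₁(1−p₁) + p₂(1−p₂)] / (p₁ − p₂)²
  = (1.645 + 0.842)² · (0.30·0.70 + 0.46·0.54) / (-0.16)²
  = (2.487)² · (0.2100 + 0.2484) / 0.0256
  = 6.1852 · 0.4584 / 0.0256
  = 110.75
Round up → n = 111 per group.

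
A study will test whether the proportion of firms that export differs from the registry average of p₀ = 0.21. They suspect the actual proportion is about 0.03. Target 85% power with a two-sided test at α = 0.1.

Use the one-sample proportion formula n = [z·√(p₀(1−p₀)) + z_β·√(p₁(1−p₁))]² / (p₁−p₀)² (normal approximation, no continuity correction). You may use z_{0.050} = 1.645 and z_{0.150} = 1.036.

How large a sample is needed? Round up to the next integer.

n = [z_{α/2}·√(p₀q₀) + z_β·√(p₁q₁)]² / (p₁ − p₀)²
  = [1.645·√(0.21·0.79) + 1.036·√(0.03·0.97)]² / (-0.18)²
  = [1.645·0.4073 + 1.036·0.1706]² / 0.0324
  = [0.8468]² / 0.0324
  = 22.13
Round up → n = 23.

n = 23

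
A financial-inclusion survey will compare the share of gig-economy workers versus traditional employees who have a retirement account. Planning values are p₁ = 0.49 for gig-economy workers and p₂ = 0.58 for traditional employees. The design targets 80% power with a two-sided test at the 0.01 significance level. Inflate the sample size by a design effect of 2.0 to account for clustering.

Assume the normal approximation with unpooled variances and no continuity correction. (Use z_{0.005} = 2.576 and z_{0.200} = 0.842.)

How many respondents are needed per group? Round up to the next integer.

n = 1424 per group

n = (z_{α/2} + z_β)² · [p₁(1−p₁) + p₂(1−p₂)] / (p₁ − p₂)²
  = (2.576 + 0.842)² · (0.49·0.51 + 0.58·0.42) / (-0.09)²
  = (3.418)² · (0.2499 + 0.2436) / 0.0081
  = 11.6827 · 0.4935 / 0.0081
  = 711.78
Design effect: 2.0 × 711.78 = 1423.56.
Round up → n = 1424 per group.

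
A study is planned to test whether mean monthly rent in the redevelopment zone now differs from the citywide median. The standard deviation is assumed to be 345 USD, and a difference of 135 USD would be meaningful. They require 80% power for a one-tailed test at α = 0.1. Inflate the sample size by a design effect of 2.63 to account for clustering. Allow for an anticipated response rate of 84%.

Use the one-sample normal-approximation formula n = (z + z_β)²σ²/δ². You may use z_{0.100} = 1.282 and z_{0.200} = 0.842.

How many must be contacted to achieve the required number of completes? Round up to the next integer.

n = 93

n = (z_α + z_β)² · σ² / δ²
  = (1.282 + 0.842)² · 345² / 135²
  = 4.5114 · 119025 / 18225
  = 29.46
Design effect: 2.63 × 29.46 = 77.49.
Adjust for 84% response: 77.49 / 0.84 = 92.25.
Round up → n = 93.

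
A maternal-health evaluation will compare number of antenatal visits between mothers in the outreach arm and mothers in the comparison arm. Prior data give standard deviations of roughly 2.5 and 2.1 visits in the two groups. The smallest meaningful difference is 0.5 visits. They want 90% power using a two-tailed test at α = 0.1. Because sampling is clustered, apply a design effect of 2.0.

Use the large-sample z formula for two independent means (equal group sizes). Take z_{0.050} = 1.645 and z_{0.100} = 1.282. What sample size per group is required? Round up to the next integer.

n = 731 per group

n = (z_{α/2} + z_β)² · (σ₁² + σ₂²) / δ²
  = (1.645 + 1.282)² · (2.5² + 2.1² = 10.66) / 0.5²
  = 8.5673 · 10.66 / 0.25
  = 365.31
Design effect: 2.0 × 365.31 = 730.62.
Round up → n = 731 per group.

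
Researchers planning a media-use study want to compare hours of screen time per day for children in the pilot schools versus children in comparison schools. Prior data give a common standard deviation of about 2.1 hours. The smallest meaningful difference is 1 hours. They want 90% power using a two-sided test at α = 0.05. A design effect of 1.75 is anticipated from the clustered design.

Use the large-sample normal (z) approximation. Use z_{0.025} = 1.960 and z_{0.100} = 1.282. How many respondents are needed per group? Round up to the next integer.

n = 163 per group

n = (z_{α/2} + z_β)² · (σ₁² + σ₂²) / δ²
  = (1.960 + 1.282)² · (2·2.1² = 8.82) / 1²
  = 10.5106 · 8.82 / 1
  = 92.70
Design effect: 1.75 × 92.70 = 162.23.
Round up → n = 163 per group.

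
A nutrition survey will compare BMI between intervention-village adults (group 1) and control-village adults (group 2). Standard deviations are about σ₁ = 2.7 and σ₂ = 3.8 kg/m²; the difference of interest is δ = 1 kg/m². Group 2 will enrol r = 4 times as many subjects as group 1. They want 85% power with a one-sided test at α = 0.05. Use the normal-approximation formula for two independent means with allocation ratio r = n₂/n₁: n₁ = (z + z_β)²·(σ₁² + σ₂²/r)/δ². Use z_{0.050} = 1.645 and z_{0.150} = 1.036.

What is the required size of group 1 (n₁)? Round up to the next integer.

n₁ = 79

n₁ = (z_α + z_β)² · (σ₁² + σ₂²/r) / δ²
   = (1.645 + 1.036)² · (2.7² + 3.8²/4) / 1²
   = 7.1878 · (7.29 + 3.61) / 1
   = 7.1878 · 10.9 / 1
   = 78.35
Round up → n₁ = 79; n₂ = r·n₁ = 4 × 79 = 316.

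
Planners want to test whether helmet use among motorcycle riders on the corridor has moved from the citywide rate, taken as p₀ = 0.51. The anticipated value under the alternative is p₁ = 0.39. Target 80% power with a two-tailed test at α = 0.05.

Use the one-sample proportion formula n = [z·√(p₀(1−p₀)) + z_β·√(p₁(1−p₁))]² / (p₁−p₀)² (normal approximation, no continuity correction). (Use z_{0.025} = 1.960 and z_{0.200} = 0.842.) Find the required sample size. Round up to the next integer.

n = [z_{α/2}·√(p₀q₀) + z_β·√(p₁q₁)]² / (p₁ − p₀)²
  = [1.960·√(0.51·0.49) + 0.842·√(0.39·0.61)]² / (-0.12)²
  = [1.960·0.4999 + 0.842·0.4877]² / 0.0144
  = [1.3905]² / 0.0144
  = 134.27
Round up → n = 135.

n = 135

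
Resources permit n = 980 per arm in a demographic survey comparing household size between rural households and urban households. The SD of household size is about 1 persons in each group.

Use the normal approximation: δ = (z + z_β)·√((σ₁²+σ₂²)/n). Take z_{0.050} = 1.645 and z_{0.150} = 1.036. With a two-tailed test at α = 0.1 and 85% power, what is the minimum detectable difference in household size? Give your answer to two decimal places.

Minimum detectable difference ≈ 0.12 persons

δ = (z_{α/2} + z_β) · √((σ₁²+σ₂²)/n)
  = (1.645 + 1.036) · √(2/980)
  = 2.681 · √0.00204
  = 2.681 · 0.0452
  = 0.1211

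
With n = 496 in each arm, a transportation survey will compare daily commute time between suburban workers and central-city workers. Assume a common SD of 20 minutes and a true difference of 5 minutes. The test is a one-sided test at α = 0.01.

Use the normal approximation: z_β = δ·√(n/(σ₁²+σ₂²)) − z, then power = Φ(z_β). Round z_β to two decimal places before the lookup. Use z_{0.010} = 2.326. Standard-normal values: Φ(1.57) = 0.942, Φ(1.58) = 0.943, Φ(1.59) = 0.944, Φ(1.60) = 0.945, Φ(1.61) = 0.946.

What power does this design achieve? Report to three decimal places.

z_β = δ·√(n/(σ₁²+σ₂²)) − z_α
    = 5 · √(496/800) − 2.326
    = 5 · 0.78740 − 2.326
    = 3.9370 − 2.326 = 1.6110 → 1.61
Power = Φ(1.61) = 0.946.

Power ≈ 0.946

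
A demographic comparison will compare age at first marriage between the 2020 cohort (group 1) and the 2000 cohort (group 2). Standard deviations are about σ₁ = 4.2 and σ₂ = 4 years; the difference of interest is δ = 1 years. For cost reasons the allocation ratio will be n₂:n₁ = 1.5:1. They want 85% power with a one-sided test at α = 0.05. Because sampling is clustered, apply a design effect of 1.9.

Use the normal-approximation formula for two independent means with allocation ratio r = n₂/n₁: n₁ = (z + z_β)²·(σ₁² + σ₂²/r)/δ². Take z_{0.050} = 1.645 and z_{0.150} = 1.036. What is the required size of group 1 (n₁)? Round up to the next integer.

n₁ = (z_α + z_β)² · (σ₁² + σ₂²/r) / δ²
   = (1.645 + 1.036)² · (4.2² + 4²/1.5) / 1²
   = 7.1878 · (17.64 + 10.6667) / 1
   = 7.1878 · 28.3067 / 1
   = 203.46
Design effect: 1.9 × 203.46 = 386.58.
Round up → n₁ = 387; n₂ = r·n₁ = 1.5 × 387 = 581.

n₁ = 387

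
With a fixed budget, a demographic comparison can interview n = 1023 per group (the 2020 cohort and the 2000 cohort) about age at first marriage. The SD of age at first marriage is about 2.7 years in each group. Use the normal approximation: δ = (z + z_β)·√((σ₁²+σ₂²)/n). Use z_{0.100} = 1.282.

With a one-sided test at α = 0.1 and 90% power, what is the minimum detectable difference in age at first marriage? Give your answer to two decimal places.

δ = (z_α + z_β) · √((σ₁²+σ₂²)/n)
  = (1.282 + 1.282) · √(14.58/1023)
  = 2.564 · √0.01425
  = 2.564 · 0.1194
  = 0.3061

Minimum detectable difference ≈ 0.31 years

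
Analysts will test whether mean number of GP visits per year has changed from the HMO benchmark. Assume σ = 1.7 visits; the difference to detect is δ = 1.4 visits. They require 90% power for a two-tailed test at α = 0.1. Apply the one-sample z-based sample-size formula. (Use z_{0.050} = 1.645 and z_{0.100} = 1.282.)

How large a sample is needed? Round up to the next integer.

n = 13

n = (z_{α/2} + z_β)² · σ² / δ²
  = (1.645 + 1.282)² · 1.7² / 1.4²
  = 8.5673 · 2.89 / 1.96
  = 12.63
Round up → n = 13.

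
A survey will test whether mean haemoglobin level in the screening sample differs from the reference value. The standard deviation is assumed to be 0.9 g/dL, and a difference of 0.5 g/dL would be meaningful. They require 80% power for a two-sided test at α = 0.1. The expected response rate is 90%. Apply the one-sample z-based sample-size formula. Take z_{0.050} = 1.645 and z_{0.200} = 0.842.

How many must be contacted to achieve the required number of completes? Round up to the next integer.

n = (z_{α/2} + z_β)² · σ² / δ²
  = (1.645 + 0.842)² · 0.9² / 0.5²
  = 6.1852 · 0.81 / 0.25
  = 20.04
Adjust for 90% response: 20.04 / 0.90 = 22.27.
Round up → n = 23.

n = 23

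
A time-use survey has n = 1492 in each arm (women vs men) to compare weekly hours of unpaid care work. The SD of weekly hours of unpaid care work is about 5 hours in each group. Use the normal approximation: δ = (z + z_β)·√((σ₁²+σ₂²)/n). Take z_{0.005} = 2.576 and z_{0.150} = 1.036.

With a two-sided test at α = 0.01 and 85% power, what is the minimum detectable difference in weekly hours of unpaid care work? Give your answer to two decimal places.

Minimum detectable difference ≈ 0.66 hours

δ = (z_{α/2} + z_β) · √((σ₁²+σ₂²)/n)
  = (2.576 + 1.036) · √(50/1492)
  = 3.612 · √0.03351
  = 3.612 · 0.1831
  = 0.6612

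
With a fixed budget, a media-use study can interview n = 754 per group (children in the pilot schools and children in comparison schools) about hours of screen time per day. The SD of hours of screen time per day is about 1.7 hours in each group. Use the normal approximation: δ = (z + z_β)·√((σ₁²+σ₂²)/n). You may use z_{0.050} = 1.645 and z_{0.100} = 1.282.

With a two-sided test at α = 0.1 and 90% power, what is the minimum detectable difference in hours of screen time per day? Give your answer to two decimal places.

δ = (z_{α/2} + z_β) · √((σ₁²+σ₂²)/n)
  = (1.645 + 1.282) · √(5.78/754)
  = 2.927 · √0.00767
  = 2.927 · 0.0876
  = 0.2563

Minimum detectable difference ≈ 0.26 hours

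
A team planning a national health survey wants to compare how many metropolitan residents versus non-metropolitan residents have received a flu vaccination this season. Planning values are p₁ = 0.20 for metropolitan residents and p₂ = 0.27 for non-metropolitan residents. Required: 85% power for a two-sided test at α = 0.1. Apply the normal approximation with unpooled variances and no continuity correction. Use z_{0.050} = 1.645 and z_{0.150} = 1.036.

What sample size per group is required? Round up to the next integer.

n = (z_{α/2} + z_β)² · [p₁(1−p₁) + p₂(1−p₂)] / (p₁ − p₂)²
  = (1.645 + 1.036)² · (0.20·0.80 + 0.27·0.73) / (-0.07)²
  = (2.681)² · (0.1600 + 0.1971) / 0.0049
  = 7.1878 · 0.3571 / 0.0049
  = 523.83
Round up → n = 524 per group.

n = 524 per group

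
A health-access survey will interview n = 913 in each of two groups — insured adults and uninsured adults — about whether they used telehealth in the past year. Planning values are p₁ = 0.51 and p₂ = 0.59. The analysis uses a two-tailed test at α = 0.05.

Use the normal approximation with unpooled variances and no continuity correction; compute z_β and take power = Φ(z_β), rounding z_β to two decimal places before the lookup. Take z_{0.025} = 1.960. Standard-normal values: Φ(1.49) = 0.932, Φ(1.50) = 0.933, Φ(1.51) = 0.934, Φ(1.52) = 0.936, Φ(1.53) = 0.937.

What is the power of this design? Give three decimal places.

z_β = |p₁−p₂|·√(n/[p₁q₁+p₂q₂]) − z_{α/2}
    = 0.08 · √(913/0.4918) − 1.960
    = 0.08 · 43.0865 − 1.960
    = 3.4469 − 1.960 = 1.4869 → 1.49
Power = Φ(1.49) = 0.932.

Power ≈ 0.932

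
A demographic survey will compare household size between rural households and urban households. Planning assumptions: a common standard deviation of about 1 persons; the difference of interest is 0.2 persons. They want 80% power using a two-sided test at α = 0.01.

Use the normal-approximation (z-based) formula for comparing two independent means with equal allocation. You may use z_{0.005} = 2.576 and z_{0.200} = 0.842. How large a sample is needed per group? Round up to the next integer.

n = (z_{α/2} + z_β)² · (σ₁² + σ₂²) / δ²
  = (2.576 + 0.842)² · (2·1² = 2) / 0.2²
  = 11.6827 · 2 / 0.04
  = 584.14
Round up → n = 585 per group.

n = 585 per group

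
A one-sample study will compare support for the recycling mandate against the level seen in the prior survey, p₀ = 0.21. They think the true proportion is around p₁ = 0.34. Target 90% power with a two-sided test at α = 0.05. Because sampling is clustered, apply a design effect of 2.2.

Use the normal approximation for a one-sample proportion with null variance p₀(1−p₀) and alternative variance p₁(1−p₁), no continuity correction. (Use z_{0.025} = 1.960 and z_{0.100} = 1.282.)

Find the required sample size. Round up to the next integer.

n = 258

n = [z_{α/2}·√(p₀q₀) + z_β·√(p₁q₁)]² / (p₁ − p₀)²
  = [1.960·√(0.21·0.79) + 1.282·√(0.34·0.66)]² / (0.13)²
  = [1.960·0.4073 + 1.282·0.4737]² / 0.0169
  = [1.4056]² / 0.0169
  = 116.91
Design effect: 2.2 × 116.91 = 257.20.
Round up → n = 258.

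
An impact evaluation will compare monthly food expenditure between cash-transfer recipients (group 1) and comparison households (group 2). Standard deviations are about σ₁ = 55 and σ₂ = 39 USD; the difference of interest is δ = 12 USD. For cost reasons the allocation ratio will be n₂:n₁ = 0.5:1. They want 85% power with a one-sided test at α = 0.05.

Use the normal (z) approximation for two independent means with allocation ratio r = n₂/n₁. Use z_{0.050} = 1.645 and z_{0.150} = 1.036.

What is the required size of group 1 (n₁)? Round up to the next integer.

n₁ = 303

n₁ = (z_α + z_β)² · (σ₁² + σ₂²/r) / δ²
   = (1.645 + 1.036)² · (55² + 39²/0.5) / 12²
   = 7.1878 · (3025 + 3042) / 144
   = 7.1878 · 6067 / 144
   = 302.83
Round up → n₁ = 303; n₂ = r·n₁ = 0.5 × 303 = 152.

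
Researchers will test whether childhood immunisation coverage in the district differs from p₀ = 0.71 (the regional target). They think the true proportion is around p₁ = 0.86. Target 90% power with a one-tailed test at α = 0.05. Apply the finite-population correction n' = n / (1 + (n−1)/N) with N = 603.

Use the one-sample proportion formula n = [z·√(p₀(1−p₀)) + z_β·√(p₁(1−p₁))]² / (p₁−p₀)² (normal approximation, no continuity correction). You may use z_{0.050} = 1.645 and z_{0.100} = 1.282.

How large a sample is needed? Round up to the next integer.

n = 58

n = [z_α·√(p₀q₀) + z_β·√(p₁q₁)]² / (p₁ − p₀)²
  = [1.645·√(0.71·0.29) + 1.282·√(0.86·0.14)]² / (0.15)²
  = [1.645·0.4538 + 1.282·0.3470]² / 0.0225
  = [1.1913]² / 0.0225
  = 63.07
Finite-population correction (N = 603): 63.07 / (1 + (63.07 − 1)/603) = 57.19.
Round up → n = 58.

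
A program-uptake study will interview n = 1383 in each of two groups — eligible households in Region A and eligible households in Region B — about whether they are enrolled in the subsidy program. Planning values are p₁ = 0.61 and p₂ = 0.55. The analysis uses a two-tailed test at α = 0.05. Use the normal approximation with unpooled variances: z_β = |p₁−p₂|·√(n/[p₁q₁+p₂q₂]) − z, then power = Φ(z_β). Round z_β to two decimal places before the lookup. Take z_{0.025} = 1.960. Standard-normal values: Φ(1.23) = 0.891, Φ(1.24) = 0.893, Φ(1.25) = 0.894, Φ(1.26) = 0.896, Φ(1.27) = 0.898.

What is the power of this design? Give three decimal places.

Power ≈ 0.893

z_β = |p₁−p₂|·√(n/[p₁q₁+p₂q₂]) − z_{α/2}
    = 0.06 · √(1383/0.4854) − 1.960
    = 0.06 · 53.3779 − 1.960
    = 3.2027 − 1.960 = 1.2427 → 1.24
Power = Φ(1.24) = 0.893.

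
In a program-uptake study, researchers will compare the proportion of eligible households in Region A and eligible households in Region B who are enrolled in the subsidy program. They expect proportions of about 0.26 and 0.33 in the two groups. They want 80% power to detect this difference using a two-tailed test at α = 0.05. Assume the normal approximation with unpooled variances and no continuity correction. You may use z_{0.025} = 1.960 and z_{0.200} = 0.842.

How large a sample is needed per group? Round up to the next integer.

n = (z_{α/2} + z_β)² · [p₁(1−p₁) + p₂(1−p₂)] / (p₁ − p₂)²
  = (1.960 + 0.842)² · (0.26·0.74 + 0.33·0.67) / (-0.07)²
  = (2.802)² · (0.1924 + 0.2211) / 0.0049
  = 7.8512 · 0.4135 / 0.0049
  = 662.55
Round up → n = 663 per group.

n = 663 per group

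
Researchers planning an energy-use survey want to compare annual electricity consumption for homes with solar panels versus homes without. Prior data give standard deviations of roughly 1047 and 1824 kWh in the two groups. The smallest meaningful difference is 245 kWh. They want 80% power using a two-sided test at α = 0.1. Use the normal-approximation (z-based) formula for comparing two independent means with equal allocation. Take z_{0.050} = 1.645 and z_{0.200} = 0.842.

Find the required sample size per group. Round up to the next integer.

n = (z_{α/2} + z_β)² · (σ₁² + σ₂²) / δ²
  = (1.645 + 0.842)² · (1047² + 1824² = 4423185) / 245²
  = 6.1852 · 4423185 / 60025
  = 455.78
Round up → n = 456 per group.

n = 456 per group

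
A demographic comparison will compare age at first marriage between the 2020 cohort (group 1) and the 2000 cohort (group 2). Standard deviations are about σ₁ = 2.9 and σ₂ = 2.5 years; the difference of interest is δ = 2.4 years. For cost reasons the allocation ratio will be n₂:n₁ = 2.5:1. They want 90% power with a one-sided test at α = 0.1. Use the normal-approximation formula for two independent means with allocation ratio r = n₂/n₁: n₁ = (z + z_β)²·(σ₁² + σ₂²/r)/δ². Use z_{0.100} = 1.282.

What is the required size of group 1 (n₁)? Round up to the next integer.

n₁ = (z_α + z_β)² · (σ₁² + σ₂²/r) / δ²
   = (1.282 + 1.282)² · (2.9² + 2.5²/2.5) / 2.4²
   = 6.5741 · (8.41 + 2.5) / 5.76
   = 6.5741 · 10.91 / 5.76
   = 12.45
Round up → n₁ = 13; n₂ = r·n₁ = 2.5 × 13 = 33.

n₁ = 13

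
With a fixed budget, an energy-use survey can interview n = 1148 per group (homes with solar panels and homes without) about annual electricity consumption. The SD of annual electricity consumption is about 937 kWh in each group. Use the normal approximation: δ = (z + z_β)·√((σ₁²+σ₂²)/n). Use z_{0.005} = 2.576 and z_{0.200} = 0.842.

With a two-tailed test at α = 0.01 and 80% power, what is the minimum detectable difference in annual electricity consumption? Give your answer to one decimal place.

Minimum detectable difference ≈ 133.7 kWh

δ = (z_{α/2} + z_β) · √((σ₁²+σ₂²)/n)
  = (2.576 + 0.842) · √(1755938/1148)
  = 3.418 · √1529.6
  = 3.418 · 39.1096
  = 133.6767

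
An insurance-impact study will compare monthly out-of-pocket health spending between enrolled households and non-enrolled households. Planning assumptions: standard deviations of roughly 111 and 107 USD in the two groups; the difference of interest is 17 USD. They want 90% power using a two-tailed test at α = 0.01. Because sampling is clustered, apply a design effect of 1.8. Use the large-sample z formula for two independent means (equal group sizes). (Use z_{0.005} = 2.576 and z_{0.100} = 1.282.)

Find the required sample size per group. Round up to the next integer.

n = (z_{α/2} + z_β)² · (σ₁² + σ₂²) / δ²
  = (2.576 + 1.282)² · (111² + 107² = 23770) / 17²
  = 14.8842 · 23770 / 289
  = 1224.21
Design effect: 1.8 × 1224.21 = 2203.58.
Round up → n = 2204 per group.

n = 2204 per group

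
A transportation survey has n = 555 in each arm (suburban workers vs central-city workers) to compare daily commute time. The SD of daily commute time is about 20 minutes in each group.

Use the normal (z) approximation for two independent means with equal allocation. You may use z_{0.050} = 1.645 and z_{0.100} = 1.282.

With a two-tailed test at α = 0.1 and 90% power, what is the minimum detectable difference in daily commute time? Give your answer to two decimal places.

δ = (z_{α/2} + z_β) · √((σ₁²+σ₂²)/n)
  = (1.645 + 1.282) · √(800/555)
  = 2.927 · √1.4414
  = 2.927 · 1.2006
  = 3.5142

Minimum detectable difference ≈ 3.51 minutes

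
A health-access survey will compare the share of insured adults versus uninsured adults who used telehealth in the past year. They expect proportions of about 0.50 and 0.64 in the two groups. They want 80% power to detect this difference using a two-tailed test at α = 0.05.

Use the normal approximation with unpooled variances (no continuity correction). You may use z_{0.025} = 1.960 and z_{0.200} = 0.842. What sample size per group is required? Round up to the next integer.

n = 193 per group

n = (z_{α/2} + z_β)² · [p₁(1−p₁) + p₂(1−p₂)] / (p₁ − p₂)²
  = (1.960 + 0.842)² · (0.50·0.50 + 0.64·0.36) / (-0.14)²
  = (2.802)² · (0.2500 + 0.2304) / 0.0196
  = 7.8512 · 0.4804 / 0.0196
  = 192.43
Round up → n = 193 per group.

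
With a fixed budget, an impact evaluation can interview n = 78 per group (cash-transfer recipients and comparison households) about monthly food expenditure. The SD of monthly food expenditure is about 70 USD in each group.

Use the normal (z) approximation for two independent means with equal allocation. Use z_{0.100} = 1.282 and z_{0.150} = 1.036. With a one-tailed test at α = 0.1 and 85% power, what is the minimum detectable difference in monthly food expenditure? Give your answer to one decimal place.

δ = (z_α + z_β) · √((σ₁²+σ₂²)/n)
  = (1.282 + 1.036) · √(9800/78)
  = 2.318 · √125.641
  = 2.318 · 11.2090
  = 25.9824

Minimum detectable difference ≈ 26.0 USD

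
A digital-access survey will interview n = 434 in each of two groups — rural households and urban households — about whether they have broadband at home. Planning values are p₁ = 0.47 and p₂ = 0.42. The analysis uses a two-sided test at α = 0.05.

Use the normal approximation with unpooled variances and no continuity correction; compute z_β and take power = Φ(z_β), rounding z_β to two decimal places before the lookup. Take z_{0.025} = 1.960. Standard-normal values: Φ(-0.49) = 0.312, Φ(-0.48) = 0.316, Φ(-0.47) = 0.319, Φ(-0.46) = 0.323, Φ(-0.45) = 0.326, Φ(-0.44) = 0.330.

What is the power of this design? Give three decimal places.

z_β = |p₁−p₂|·√(n/[p₁q₁+p₂q₂]) − z_{α/2}
    = 0.05 · √(434/0.4927) − 1.960
    = 0.05 · 29.6793 − 1.960
    = 1.4840 − 1.960 = -0.4760 → -0.48
Power = Φ(-0.48) = 0.316.

Power ≈ 0.316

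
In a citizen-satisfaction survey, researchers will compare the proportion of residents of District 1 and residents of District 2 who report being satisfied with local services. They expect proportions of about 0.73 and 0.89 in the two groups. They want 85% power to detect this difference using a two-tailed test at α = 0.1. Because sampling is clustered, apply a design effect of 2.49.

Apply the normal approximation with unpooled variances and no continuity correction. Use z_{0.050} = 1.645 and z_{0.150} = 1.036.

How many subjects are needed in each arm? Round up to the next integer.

n = 207 per group

n = (z_{α/2} + z_β)² · [p₁(1−p₁) + p₂(1−p₂)] / (p₁ − p₂)²
  = (1.645 + 1.036)² · (0.73·0.27 + 0.89·0.11) / (-0.16)²
  = (2.681)² · (0.1971 + 0.0979) / 0.0256
  = 7.1878 · 0.2950 / 0.0256
  = 82.83
Design effect: 2.49 × 82.83 = 206.24.
Round up → n = 207 per group.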